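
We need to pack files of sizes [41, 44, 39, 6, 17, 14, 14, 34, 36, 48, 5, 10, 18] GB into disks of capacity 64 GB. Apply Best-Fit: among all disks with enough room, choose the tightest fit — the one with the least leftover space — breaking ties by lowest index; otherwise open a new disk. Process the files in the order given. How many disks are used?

6 disks

41 GB → disk 1 (remaining 23 GB)
44 GB → disk 2 (remaining 20 GB)
39 GB → disk 3 (remaining 25 GB)
6 GB → disk 2 (remaining 14 GB)
17 GB → disk 1 (remaining 6 GB)
14 GB → disk 2 (remaining 0 GB)
14 GB → disk 3 (remaining 11 GB)
34 GB → disk 4 (remaining 30 GB)
36 GB → disk 5 (remaining 28 GB)
48 GB → disk 6 (remaining 16 GB)
5 GB → disk 1 (remaining 1 GB)
10 GB → disk 3 (remaining 1 GB)
18 GB → disk 5 (remaining 10 GB)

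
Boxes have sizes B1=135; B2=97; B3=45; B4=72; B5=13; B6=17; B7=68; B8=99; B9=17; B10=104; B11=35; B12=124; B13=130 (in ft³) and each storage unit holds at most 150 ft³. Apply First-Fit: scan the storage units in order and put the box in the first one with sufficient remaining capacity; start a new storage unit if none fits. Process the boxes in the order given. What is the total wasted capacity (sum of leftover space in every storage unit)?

Put B1 (135 ft³) in storage unit 1; 15 ft³ remain.
Put B2 (97 ft³) in storage unit 2; 53 ft³ remain.
Put B3 (45 ft³) in storage unit 2; 8 ft³ remain.
Put B4 (72 ft³) in storage unit 3; 78 ft³ remain.
Put B5 (13 ft³) in storage unit 1; 2 ft³ remain.
Put B6 (17 ft³) in storage unit 3; 61 ft³ remain.
Put B7 (68 ft³) in storage unit 4; 82 ft³ remain.
Put B8 (99 ft³) in storage unit 5; 51 ft³ remain.
Put B9 (17 ft³) in storage unit 3; 44 ft³ remain.
Put B10 (104 ft³) in storage unit 6; 46 ft³ remain.
Put B11 (35 ft³) in storage unit 3; 9 ft³ remain.
Put B12 (124 ft³) in storage unit 7; 26 ft³ remain.
Put B13 (130 ft³) in storage unit 8; 20 ft³ remain.
8 storage units × 150 ft³ = 1200 ft³; used 956 ft³; unused 244 ft³.

244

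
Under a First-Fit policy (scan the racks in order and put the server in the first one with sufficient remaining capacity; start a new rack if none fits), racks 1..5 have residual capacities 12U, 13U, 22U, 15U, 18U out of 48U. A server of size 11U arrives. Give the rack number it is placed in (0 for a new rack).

Racks with room: rack 1 (12U), rack 2 (13U), rack 3 (22U), rack 4 (15U), rack 5 (18U).
The first with room is rack 1.

1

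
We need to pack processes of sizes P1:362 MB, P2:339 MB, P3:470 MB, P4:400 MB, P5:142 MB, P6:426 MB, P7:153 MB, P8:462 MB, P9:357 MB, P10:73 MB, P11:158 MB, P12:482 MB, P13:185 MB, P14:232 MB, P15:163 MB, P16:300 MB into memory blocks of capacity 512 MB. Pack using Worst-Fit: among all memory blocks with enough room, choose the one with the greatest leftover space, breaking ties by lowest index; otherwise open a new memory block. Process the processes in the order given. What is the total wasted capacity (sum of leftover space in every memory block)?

P1 (362 MB) → memory block 1 (remaining 150 MB)
P2 (339 MB) → memory block 2 (remaining 173 MB)
P3 (470 MB) → memory block 3 (remaining 42 MB)
P4 (400 MB) → memory block 4 (remaining 112 MB)
P5 (142 MB) → memory block 2 (remaining 31 MB)
P6 (426 MB) → memory block 5 (remaining 86 MB)
P7 (153 MB) → memory block 6 (remaining 359 MB)
P8 (462 MB) → memory block 7 (remaining 50 MB)
P9 (357 MB) → memory block 6 (remaining 2 MB)
P10 (73 MB) → memory block 1 (remaining 77 MB)
P11 (158 MB) → memory block 8 (remaining 354 MB)
P12 (482 MB) → memory block 9 (remaining 30 MB)
P13 (185 MB) → memory block 8 (remaining 169 MB)
P14 (232 MB) → memory block 10 (remaining 280 MB)
P15 (163 MB) → memory block 10 (remaining 117 MB)
P16 (300 MB) → memory block 11 (remaining 212 MB)
11 memory blocks × 512 MB = 5632 MB; used 4704 MB; unused 928 MB.

928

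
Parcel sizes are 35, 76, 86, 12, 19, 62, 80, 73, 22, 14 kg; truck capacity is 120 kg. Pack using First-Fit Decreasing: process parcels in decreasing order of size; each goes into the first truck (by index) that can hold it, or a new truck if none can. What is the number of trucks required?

Sorted descending: 86, 80, 76, 73, 62, 35, 22, 19, 14, 12.
truck 1: place 86 kg, 34 kg left
truck 2: place 80 kg, 40 kg left
truck 3: place 76 kg, 44 kg left
truck 4: place 73 kg, 47 kg left
truck 5: place 62 kg, 58 kg left
truck 2: place 35 kg, 5 kg left
truck 1: place 22 kg, 12 kg left
truck 3: place 19 kg, 25 kg left
truck 3: place 14 kg, 11 kg left
truck 1: place 12 kg, 0 kg left
Final trucks: [86,22,12] [80,35] [76,19,14] [73] [62].

5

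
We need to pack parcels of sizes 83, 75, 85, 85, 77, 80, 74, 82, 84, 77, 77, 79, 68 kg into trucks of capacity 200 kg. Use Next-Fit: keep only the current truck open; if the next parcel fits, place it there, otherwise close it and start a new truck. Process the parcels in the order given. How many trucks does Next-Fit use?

83 kg → truck 1 (remaining 117 kg)
75 kg → truck 1 (remaining 42 kg)
85 kg → truck 2 (remaining 115 kg)
85 kg → truck 2 (remaining 30 kg)
77 kg → truck 3 (remaining 123 kg)
80 kg → truck 3 (remaining 43 kg)
74 kg → truck 4 (remaining 126 kg)
82 kg → truck 4 (remaining 44 kg)
84 kg → truck 5 (remaining 116 kg)
77 kg → truck 5 (remaining 39 kg)
77 kg → truck 6 (remaining 123 kg)
79 kg → truck 6 (remaining 44 kg)
68 kg → truck 7 (remaining 132 kg)

7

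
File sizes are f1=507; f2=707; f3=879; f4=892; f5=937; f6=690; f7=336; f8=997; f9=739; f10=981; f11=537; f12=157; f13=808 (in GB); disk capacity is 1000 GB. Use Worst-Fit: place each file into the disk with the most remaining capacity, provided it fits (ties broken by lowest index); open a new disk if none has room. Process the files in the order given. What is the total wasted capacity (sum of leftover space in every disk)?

disk 1: place f1 (507 GB), 493 GB left
disk 2: place f2 (707 GB), 293 GB left
disk 3: place f3 (879 GB), 121 GB left
disk 4: place f4 (892 GB), 108 GB left
disk 5: place f5 (937 GB), 63 GB left
disk 6: place f6 (690 GB), 310 GB left
disk 1: place f7 (336 GB), 157 GB left
disk 7: place f8 (997 GB), 3 GB left
disk 8: place f9 (739 GB), 261 GB left
disk 9: place f10 (981 GB), 19 GB left
disk 10: place f11 (537 GB), 463 GB left
disk 10: place f12 (157 GB), 306 GB left
disk 11: place f13 (808 GB), 192 GB left
11 disks × 1000 GB = 11000 GB; used 9167 GB; unused 1833 GB.

1833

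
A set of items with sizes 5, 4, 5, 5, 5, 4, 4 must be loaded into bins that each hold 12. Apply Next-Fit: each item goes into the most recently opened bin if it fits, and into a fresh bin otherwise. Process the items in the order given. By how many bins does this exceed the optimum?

1

Next-Fit: [5,4] [5,5] [5,4] [4] → 4 bins.
Total size 32; any packing needs at least ⌈32/12⌉ = 3 bins.
An optimal packing achieves that bound: [5,5] [5,5] [4,4,4] → 3 bins.
Excess: 4 − 3 = 1.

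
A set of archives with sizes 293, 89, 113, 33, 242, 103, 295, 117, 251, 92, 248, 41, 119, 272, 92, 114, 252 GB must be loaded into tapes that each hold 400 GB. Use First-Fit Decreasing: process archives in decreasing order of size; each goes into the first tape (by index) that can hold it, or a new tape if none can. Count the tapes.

Sorted descending: 295, 293, 272, 252, 251, 248, 242, 119, 117, 114, 113, 103, 92, 92, 89, 41, 33.
tape 1: place 295 GB, 105 GB left
tape 2: place 293 GB, 107 GB left
tape 3: place 272 GB, 128 GB left
tape 4: place 252 GB, 148 GB left
tape 5: place 251 GB, 149 GB left
tape 6: place 248 GB, 152 GB left
tape 7: place 242 GB, 158 GB left
tape 3: place 119 GB, 9 GB left
tape 4: place 117 GB, 31 GB left
tape 5: place 114 GB, 35 GB left
tape 6: place 113 GB, 39 GB left
tape 1: place 103 GB, 2 GB left
tape 2: place 92 GB, 15 GB left
tape 7: place 92 GB, 66 GB left
tape 8: place 89 GB, 311 GB left
tape 7: place 41 GB, 25 GB left
tape 5: place 33 GB, 2 GB left
Final tapes: [295,103] [293,92] [272,119] [252,117] [251,114,33] [248,113] [242,92,41] [89].

8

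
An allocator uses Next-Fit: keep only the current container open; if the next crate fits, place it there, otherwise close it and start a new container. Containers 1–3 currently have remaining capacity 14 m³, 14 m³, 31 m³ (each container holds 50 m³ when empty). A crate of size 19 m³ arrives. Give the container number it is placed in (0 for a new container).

3

Next-Fit only looks at container 3, which has 31 m³ free.
19 m³ fits there.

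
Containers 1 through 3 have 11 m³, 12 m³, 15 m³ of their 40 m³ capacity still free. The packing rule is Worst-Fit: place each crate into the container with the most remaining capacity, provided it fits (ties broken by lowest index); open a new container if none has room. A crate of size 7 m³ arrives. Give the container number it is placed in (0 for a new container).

Containers with room: container 1 (11 m³), container 2 (12 m³), container 3 (15 m³).
Most room is container 3 with 15 m³ free.

3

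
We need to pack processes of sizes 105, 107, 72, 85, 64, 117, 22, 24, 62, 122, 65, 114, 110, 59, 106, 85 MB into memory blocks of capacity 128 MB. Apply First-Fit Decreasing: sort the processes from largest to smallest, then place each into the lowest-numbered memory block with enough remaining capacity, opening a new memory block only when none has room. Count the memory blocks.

Sorted descending: 122, 117, 114, 110, 107, 106, 105, 85, 85, 72, 65, 64, 62, 59, 24, 22.
memory block 1: place 122 MB, 6 MB left
memory block 2: place 117 MB, 11 MB left
memory block 3: place 114 MB, 14 MB left
memory block 4: place 110 MB, 18 MB left
memory block 5: place 107 MB, 21 MB left
memory block 6: place 106 MB, 22 MB left
memory block 7: place 105 MB, 23 MB left
memory block 8: place 85 MB, 43 MB left
memory block 9: place 85 MB, 43 MB left
memory block 10: place 72 MB, 56 MB left
memory block 11: place 65 MB, 63 MB left
memory block 12: place 64 MB, 64 MB left
memory block 11: place 62 MB, 1 MB left
memory block 12: place 59 MB, 5 MB left
memory block 8: place 24 MB, 19 MB left
memory block 6: place 22 MB, 0 MB left

12 memory blocks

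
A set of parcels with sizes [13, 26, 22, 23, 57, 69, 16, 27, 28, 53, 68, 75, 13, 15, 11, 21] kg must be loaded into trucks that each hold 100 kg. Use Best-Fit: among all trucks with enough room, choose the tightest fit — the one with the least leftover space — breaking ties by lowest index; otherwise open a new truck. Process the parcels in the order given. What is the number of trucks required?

Put 13 kg in truck 1; 87 kg remain.
Put 26 kg in truck 1; 61 kg remain.
Put 22 kg in truck 1; 39 kg remain.
Put 23 kg in truck 1; 16 kg remain.
Put 57 kg in truck 2; 43 kg remain.
Put 69 kg in truck 3; 31 kg remain.
Put 16 kg in truck 1; 0 kg remain.
Put 27 kg in truck 3; 4 kg remain.
Put 28 kg in truck 2; 15 kg remain.
Put 53 kg in truck 4; 47 kg remain.
Put 68 kg in truck 5; 32 kg remain.
Put 75 kg in truck 6; 25 kg remain.
Put 13 kg in truck 2; 2 kg remain.
Put 15 kg in truck 6; 10 kg remain.
Put 11 kg in truck 5; 21 kg remain.
Put 21 kg in truck 5; 0 kg remain.
Final trucks: [13,26,22,23,16] [57,28,13] [69,27] [53] [68,11,21] [75,15].

6 trucks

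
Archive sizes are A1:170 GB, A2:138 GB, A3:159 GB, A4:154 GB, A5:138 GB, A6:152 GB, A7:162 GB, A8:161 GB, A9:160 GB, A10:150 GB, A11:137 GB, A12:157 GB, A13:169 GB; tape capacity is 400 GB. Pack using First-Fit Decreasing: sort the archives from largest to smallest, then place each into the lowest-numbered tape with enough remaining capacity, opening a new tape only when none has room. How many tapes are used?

7

Sorted descending: 170, 169, 162, 161, 160, 159, 157, 154, 152, 150, 138, 138, 137.
170 GB → tape 1 (remaining 230 GB)
169 GB → tape 1 (remaining 61 GB)
162 GB → tape 2 (remaining 238 GB)
161 GB → tape 2 (remaining 77 GB)
160 GB → tape 3 (remaining 240 GB)
159 GB → tape 3 (remaining 81 GB)
157 GB → tape 4 (remaining 243 GB)
154 GB → tape 4 (remaining 89 GB)
152 GB → tape 5 (remaining 248 GB)
150 GB → tape 5 (remaining 98 GB)
138 GB → tape 6 (remaining 262 GB)
138 GB → tape 6 (remaining 124 GB)
137 GB → tape 7 (remaining 263 GB)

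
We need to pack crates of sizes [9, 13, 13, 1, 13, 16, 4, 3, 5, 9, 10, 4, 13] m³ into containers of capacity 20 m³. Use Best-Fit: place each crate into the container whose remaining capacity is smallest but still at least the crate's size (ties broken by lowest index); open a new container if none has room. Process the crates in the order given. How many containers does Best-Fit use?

7

Put 9 m³ in container 1; 11 m³ remain.
Put 13 m³ in container 2; 7 m³ remain.
Put 13 m³ in container 3; 7 m³ remain.
Put 1 m³ in container 2; 6 m³ remain.
Put 13 m³ in container 4; 7 m³ remain.
Put 16 m³ in container 5; 4 m³ remain.
Put 4 m³ in container 5; 0 m³ remain.
Put 3 m³ in container 2; 3 m³ remain.
Put 5 m³ in container 3; 2 m³ remain.
Put 9 m³ in container 1; 2 m³ remain.
Put 10 m³ in container 6; 10 m³ remain.
Put 4 m³ in container 4; 3 m³ remain.
Put 13 m³ in container 7; 7 m³ remain.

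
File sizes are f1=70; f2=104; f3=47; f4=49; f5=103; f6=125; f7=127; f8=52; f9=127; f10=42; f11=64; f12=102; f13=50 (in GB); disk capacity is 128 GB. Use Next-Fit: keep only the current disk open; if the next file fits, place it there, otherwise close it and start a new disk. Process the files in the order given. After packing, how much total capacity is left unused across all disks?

346

disk 1: place f1 (70 GB), 58 GB left
disk 2: place f2 (104 GB), 24 GB left
disk 3: place f3 (47 GB), 81 GB left
disk 3: place f4 (49 GB), 32 GB left
disk 4: place f5 (103 GB), 25 GB left
disk 5: place f6 (125 GB), 3 GB left
disk 6: place f7 (127 GB), 1 GB left
disk 7: place f8 (52 GB), 76 GB left
disk 8: place f9 (127 GB), 1 GB left
disk 9: place f10 (42 GB), 86 GB left
disk 9: place f11 (64 GB), 22 GB left
disk 10: place f12 (102 GB), 26 GB left
disk 11: place f13 (50 GB), 78 GB left
11 disks × 128 GB = 1408 GB; used 1062 GB; unused 346 GB.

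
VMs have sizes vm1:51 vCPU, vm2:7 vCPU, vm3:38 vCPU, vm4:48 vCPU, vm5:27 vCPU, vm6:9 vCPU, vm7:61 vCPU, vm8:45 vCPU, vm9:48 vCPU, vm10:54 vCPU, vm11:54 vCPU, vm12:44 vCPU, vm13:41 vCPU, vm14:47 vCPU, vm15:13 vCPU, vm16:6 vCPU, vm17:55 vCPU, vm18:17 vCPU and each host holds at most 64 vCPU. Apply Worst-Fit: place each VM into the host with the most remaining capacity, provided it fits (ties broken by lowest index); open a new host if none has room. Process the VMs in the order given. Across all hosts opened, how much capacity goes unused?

167

Put vm1 (51 vCPU) in host 1; 13 vCPU remain.
Put vm2 (7 vCPU) in host 1; 6 vCPU remain.
Put vm3 (38 vCPU) in host 2; 26 vCPU remain.
Put vm4 (48 vCPU) in host 3; 16 vCPU remain.
Put vm5 (27 vCPU) in host 4; 37 vCPU remain.
Put vm6 (9 vCPU) in host 4; 28 vCPU remain.
Put vm7 (61 vCPU) in host 5; 3 vCPU remain.
Put vm8 (45 vCPU) in host 6; 19 vCPU remain.
Put vm9 (48 vCPU) in host 7; 16 vCPU remain.
Put vm10 (54 vCPU) in host 8; 10 vCPU remain.
Put vm11 (54 vCPU) in host 9; 10 vCPU remain.
Put vm12 (44 vCPU) in host 10; 20 vCPU remain.
Put vm13 (41 vCPU) in host 11; 23 vCPU remain.
Put vm14 (47 vCPU) in host 12; 17 vCPU remain.
Put vm15 (13 vCPU) in host 4; 15 vCPU remain.
Put vm16 (6 vCPU) in host 2; 20 vCPU remain.
Put vm17 (55 vCPU) in host 13; 9 vCPU remain.
Put vm18 (17 vCPU) in host 11; 6 vCPU remain.
13 hosts × 64 vCPU = 832 vCPU; used 665 vCPU; unused 167 vCPU.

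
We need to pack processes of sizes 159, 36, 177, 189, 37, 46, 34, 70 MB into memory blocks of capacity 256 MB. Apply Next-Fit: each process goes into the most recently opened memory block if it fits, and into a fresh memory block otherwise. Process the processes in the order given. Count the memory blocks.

4 memory blocks

memory block 1: place 159 MB, 97 MB left
memory block 1: place 36 MB, 61 MB left
memory block 2: place 177 MB, 79 MB left
memory block 3: place 189 MB, 67 MB left
memory block 3: place 37 MB, 30 MB left
memory block 4: place 46 MB, 210 MB left
memory block 4: place 34 MB, 176 MB left
memory block 4: place 70 MB, 106 MB left
Final memory blocks: [159,36] [177] [189,37] [46,34,70].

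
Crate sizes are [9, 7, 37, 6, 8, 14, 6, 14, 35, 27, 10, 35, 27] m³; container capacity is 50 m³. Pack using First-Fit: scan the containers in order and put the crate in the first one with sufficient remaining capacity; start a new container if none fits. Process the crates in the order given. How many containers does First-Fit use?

container 1: place 9 m³, 41 m³ left
container 1: place 7 m³, 34 m³ left
container 2: place 37 m³, 13 m³ left
container 1: place 6 m³, 28 m³ left
container 1: place 8 m³, 20 m³ left
container 1: place 14 m³, 6 m³ left
container 1: place 6 m³, 0 m³ left
container 3: place 14 m³, 36 m³ left
container 3: place 35 m³, 1 m³ left
container 4: place 27 m³, 23 m³ left
container 2: place 10 m³, 3 m³ left
container 5: place 35 m³, 15 m³ left
container 6: place 27 m³, 23 m³ left
Final containers: [9,7,6,8,14,6] [37,10] [14,35] [27] [35] [27].

6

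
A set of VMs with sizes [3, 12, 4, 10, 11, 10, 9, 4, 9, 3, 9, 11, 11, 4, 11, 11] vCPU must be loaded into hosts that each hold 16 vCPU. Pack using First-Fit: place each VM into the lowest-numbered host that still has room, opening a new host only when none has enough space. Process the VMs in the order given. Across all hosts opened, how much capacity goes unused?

44

host 1: place 3 vCPU, 13 vCPU left
host 1: place 12 vCPU, 1 vCPU left
host 2: place 4 vCPU, 12 vCPU left
host 2: place 10 vCPU, 2 vCPU left
host 3: place 11 vCPU, 5 vCPU left
host 4: place 10 vCPU, 6 vCPU left
host 5: place 9 vCPU, 7 vCPU left
host 3: place 4 vCPU, 1 vCPU left
host 6: place 9 vCPU, 7 vCPU left
host 4: place 3 vCPU, 3 vCPU left
host 7: place 9 vCPU, 7 vCPU left
host 8: place 11 vCPU, 5 vCPU left
host 9: place 11 vCPU, 5 vCPU left
host 5: place 4 vCPU, 3 vCPU left
host 10: place 11 vCPU, 5 vCPU left
host 11: place 11 vCPU, 5 vCPU left
11 hosts × 16 vCPU = 176 vCPU; used 132 vCPU; unused 44 vCPU.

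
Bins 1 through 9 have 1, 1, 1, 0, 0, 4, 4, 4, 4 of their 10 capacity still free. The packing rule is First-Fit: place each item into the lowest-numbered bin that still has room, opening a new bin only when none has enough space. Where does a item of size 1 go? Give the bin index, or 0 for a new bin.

Bins with room: bin 1 (1), bin 2 (1), bin 3 (1), bin 6 (4), bin 7 (4), bin 8 (4), bin 9 (4).
The first with room is bin 1.

1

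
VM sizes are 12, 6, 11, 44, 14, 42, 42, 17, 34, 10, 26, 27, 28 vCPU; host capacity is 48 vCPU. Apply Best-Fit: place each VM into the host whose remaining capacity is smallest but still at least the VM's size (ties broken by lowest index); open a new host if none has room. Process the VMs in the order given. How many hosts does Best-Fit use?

12 vCPU → host 1 (remaining 36 vCPU)
6 vCPU → host 1 (remaining 30 vCPU)
11 vCPU → host 1 (remaining 19 vCPU)
44 vCPU → host 2 (remaining 4 vCPU)
14 vCPU → host 1 (remaining 5 vCPU)
42 vCPU → host 3 (remaining 6 vCPU)
42 vCPU → host 4 (remaining 6 vCPU)
17 vCPU → host 5 (remaining 31 vCPU)
34 vCPU → host 6 (remaining 14 vCPU)
10 vCPU → host 6 (remaining 4 vCPU)
26 vCPU → host 5 (remaining 5 vCPU)
27 vCPU → host 7 (remaining 21 vCPU)
28 vCPU → host 8 (remaining 20 vCPU)

8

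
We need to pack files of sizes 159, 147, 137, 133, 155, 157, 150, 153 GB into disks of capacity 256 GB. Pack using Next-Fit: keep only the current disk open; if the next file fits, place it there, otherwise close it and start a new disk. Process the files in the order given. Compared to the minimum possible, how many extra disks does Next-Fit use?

0

Next-Fit: [159] [147] [137] [133] [155] [157] [150] [153] → 8 disks.
8 files exceed 128 GB (half the capacity), and no two of those can share a disk, so at least 8 disks are needed.
So 8 is already optimal.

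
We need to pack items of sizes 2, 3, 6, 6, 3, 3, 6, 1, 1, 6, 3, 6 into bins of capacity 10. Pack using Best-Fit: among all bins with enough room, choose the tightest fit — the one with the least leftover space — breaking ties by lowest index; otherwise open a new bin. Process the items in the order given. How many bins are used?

6 bins

bin 1: place 2, 8 left
bin 1: place 3, 5 left
bin 2: place 6, 4 left
bin 3: place 6, 4 left
bin 2: place 3, 1 left
bin 3: place 3, 1 left
bin 4: place 6, 4 left
bin 2: place 1, 0 left
bin 3: place 1, 0 left
bin 5: place 6, 4 left
bin 4: place 3, 1 left
bin 6: place 6, 4 left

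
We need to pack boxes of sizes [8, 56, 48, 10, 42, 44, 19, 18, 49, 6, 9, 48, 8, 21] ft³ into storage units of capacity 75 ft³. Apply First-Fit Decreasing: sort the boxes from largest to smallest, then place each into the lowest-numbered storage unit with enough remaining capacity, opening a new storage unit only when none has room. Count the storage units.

Sorted descending: 56, 49, 48, 48, 44, 42, 21, 19, 18, 10, 9, 8, 8, 6.
Put 56 ft³ in storage unit 1; 19 ft³ remain.
Put 49 ft³ in storage unit 2; 26 ft³ remain.
Put 48 ft³ in storage unit 3; 27 ft³ remain.
Put 48 ft³ in storage unit 4; 27 ft³ remain.
Put 44 ft³ in storage unit 5; 31 ft³ remain.
Put 42 ft³ in storage unit 6; 33 ft³ remain.
Put 21 ft³ in storage unit 2; 5 ft³ remain.
Put 19 ft³ in storage unit 1; 0 ft³ remain.
Put 18 ft³ in storage unit 3; 9 ft³ remain.
Put 10 ft³ in storage unit 4; 17 ft³ remain.
Put 9 ft³ in storage unit 3; 0 ft³ remain.
Put 8 ft³ in storage unit 4; 9 ft³ remain.
Put 8 ft³ in storage unit 4; 1 ft³ remain.
Put 6 ft³ in storage unit 5; 25 ft³ remain.
Final storage units: [56,19] [49,21] [48,18,9] [48,10,8,8] [44,6] [42].

6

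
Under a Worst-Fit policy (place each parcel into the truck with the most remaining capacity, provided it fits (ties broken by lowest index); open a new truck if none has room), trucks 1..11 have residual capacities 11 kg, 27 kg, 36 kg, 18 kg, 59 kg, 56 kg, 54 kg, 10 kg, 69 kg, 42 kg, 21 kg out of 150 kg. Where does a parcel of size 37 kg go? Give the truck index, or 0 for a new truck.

Trucks with room: truck 5 (59 kg), truck 6 (56 kg), truck 7 (54 kg), truck 9 (69 kg), truck 10 (42 kg).
Most room is truck 9 with 69 kg free.

9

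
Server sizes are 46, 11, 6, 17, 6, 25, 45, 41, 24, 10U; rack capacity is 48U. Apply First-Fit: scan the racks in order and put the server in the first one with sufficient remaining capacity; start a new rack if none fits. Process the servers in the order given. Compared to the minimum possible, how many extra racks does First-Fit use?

1

First-Fit: [46] [11,6,17,6] [25,10] [45] [41] [24] → 6 racks.
Total size 231U; any packing needs at least ⌈231/48⌉ = 5 racks.
An optimal packing achieves that bound: [46] [45] [41,6] [25,17,6] [24,11,10] → 5 racks.
Excess: 6 − 5 = 1.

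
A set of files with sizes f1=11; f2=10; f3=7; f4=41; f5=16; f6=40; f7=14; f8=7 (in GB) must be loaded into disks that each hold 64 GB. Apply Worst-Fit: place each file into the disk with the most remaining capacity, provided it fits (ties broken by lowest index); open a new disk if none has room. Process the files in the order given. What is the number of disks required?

3 disks

disk 1: place f1 (11 GB), 53 GB left
disk 1: place f2 (10 GB), 43 GB left
disk 1: place f3 (7 GB), 36 GB left
disk 2: place f4 (41 GB), 23 GB left
disk 1: place f5 (16 GB), 20 GB left
disk 3: place f6 (40 GB), 24 GB left
disk 3: place f7 (14 GB), 10 GB left
disk 2: place f8 (7 GB), 16 GB left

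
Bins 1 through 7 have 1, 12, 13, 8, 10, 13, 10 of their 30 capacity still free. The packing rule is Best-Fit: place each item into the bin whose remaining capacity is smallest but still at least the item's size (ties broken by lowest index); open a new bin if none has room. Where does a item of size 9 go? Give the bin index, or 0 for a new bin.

Bins with room: bin 2 (12), bin 3 (13), bin 5 (10), bin 6 (13), bin 7 (10).
Tightest fit is bin 5 with 10 free.

5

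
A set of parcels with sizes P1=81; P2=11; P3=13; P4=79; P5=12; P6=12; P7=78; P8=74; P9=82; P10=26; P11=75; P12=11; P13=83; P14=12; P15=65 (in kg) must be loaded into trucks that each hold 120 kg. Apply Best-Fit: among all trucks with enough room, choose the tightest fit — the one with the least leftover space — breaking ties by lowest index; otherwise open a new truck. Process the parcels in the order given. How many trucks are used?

8

P1 (81 kg) → truck 1 (remaining 39 kg)
P2 (11 kg) → truck 1 (remaining 28 kg)
P3 (13 kg) → truck 1 (remaining 15 kg)
P4 (79 kg) → truck 2 (remaining 41 kg)
P5 (12 kg) → truck 1 (remaining 3 kg)
P6 (12 kg) → truck 2 (remaining 29 kg)
P7 (78 kg) → truck 3 (remaining 42 kg)
P8 (74 kg) → truck 4 (remaining 46 kg)
P9 (82 kg) → truck 5 (remaining 38 kg)
P10 (26 kg) → truck 2 (remaining 3 kg)
P11 (75 kg) → truck 6 (remaining 45 kg)
P12 (11 kg) → truck 5 (remaining 27 kg)
P13 (83 kg) → truck 7 (remaining 37 kg)
P14 (12 kg) → truck 5 (remaining 15 kg)
P15 (65 kg) → truck 8 (remaining 55 kg)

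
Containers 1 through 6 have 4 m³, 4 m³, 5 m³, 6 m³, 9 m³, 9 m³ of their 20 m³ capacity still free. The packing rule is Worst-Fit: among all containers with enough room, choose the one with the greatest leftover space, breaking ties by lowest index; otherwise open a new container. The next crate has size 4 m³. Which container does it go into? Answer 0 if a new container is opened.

5

Containers with room: container 1 (4 m³), container 2 (4 m³), container 3 (5 m³), container 4 (6 m³), container 5 (9 m³), container 6 (9 m³).
Most room is container 5 with 9 m³ free.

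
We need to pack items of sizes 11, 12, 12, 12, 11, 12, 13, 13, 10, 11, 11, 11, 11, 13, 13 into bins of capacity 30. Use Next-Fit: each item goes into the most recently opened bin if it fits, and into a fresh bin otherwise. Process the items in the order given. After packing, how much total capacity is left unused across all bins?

64

11 → bin 1 (remaining 19)
12 → bin 1 (remaining 7)
12 → bin 2 (remaining 18)
12 → bin 2 (remaining 6)
11 → bin 3 (remaining 19)
12 → bin 3 (remaining 7)
13 → bin 4 (remaining 17)
13 → bin 4 (remaining 4)
10 → bin 5 (remaining 20)
11 → bin 5 (remaining 9)
11 → bin 6 (remaining 19)
11 → bin 6 (remaining 8)
11 → bin 7 (remaining 19)
13 → bin 7 (remaining 6)
13 → bin 8 (remaining 17)
8 bins × 30 = 240; used 176; unused 64.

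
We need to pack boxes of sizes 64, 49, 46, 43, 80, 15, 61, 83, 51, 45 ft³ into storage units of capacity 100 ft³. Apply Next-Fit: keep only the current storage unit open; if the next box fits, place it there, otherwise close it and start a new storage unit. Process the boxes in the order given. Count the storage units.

64 ft³ → storage unit 1 (remaining 36 ft³)
49 ft³ → storage unit 2 (remaining 51 ft³)
46 ft³ → storage unit 2 (remaining 5 ft³)
43 ft³ → storage unit 3 (remaining 57 ft³)
80 ft³ → storage unit 4 (remaining 20 ft³)
15 ft³ → storage unit 4 (remaining 5 ft³)
61 ft³ → storage unit 5 (remaining 39 ft³)
83 ft³ → storage unit 6 (remaining 17 ft³)
51 ft³ → storage unit 7 (remaining 49 ft³)
45 ft³ → storage unit 7 (remaining 4 ft³)
Final storage units: [64] [49,46] [43] [80,15] [61] [83] [51,45].

7 storage units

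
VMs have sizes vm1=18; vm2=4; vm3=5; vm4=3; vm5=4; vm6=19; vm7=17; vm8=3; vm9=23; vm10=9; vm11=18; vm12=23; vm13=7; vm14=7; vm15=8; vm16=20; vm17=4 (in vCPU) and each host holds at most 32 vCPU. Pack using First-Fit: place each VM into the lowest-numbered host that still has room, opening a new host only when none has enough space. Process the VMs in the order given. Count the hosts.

Put vm1 (18 vCPU) in host 1; 14 vCPU remain.
Put vm2 (4 vCPU) in host 1; 10 vCPU remain.
Put vm3 (5 vCPU) in host 1; 5 vCPU remain.
Put vm4 (3 vCPU) in host 1; 2 vCPU remain.
Put vm5 (4 vCPU) in host 2; 28 vCPU remain.
Put vm6 (19 vCPU) in host 2; 9 vCPU remain.
Put vm7 (17 vCPU) in host 3; 15 vCPU remain.
Put vm8 (3 vCPU) in host 2; 6 vCPU remain.
Put vm9 (23 vCPU) in host 4; 9 vCPU remain.
Put vm10 (9 vCPU) in host 3; 6 vCPU remain.
Put vm11 (18 vCPU) in host 5; 14 vCPU remain.
Put vm12 (23 vCPU) in host 6; 9 vCPU remain.
Put vm13 (7 vCPU) in host 4; 2 vCPU remain.
Put vm14 (7 vCPU) in host 5; 7 vCPU remain.
Put vm15 (8 vCPU) in host 6; 1 vCPU remain.
Put vm16 (20 vCPU) in host 7; 12 vCPU remain.
Put vm17 (4 vCPU) in host 2; 2 vCPU remain.

7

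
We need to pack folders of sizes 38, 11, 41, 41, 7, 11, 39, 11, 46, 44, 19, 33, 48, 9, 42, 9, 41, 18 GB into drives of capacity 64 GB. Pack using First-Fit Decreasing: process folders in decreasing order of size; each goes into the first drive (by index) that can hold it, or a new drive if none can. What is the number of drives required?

Sorted descending: 48, 46, 44, 42, 41, 41, 41, 39, 38, 33, 19, 18, 11, 11, 11, 9, 9, 7.
48 GB → drive 1 (remaining 16 GB)
46 GB → drive 2 (remaining 18 GB)
44 GB → drive 3 (remaining 20 GB)
42 GB → drive 4 (remaining 22 GB)
41 GB → drive 5 (remaining 23 GB)
41 GB → drive 6 (remaining 23 GB)
41 GB → drive 7 (remaining 23 GB)
39 GB → drive 8 (remaining 25 GB)
38 GB → drive 9 (remaining 26 GB)
33 GB → drive 10 (remaining 31 GB)
19 GB → drive 3 (remaining 1 GB)
18 GB → drive 2 (remaining 0 GB)
11 GB → drive 1 (remaining 5 GB)
11 GB → drive 4 (remaining 11 GB)
11 GB → drive 4 (remaining 0 GB)
9 GB → drive 5 (remaining 14 GB)
9 GB → drive 5 (remaining 5 GB)
7 GB → drive 6 (remaining 16 GB)
Final drives: [48,11] [46,18] [44,19] [42,11,11] [41,9,9] [41,7] [41] [39] [38] [33].

10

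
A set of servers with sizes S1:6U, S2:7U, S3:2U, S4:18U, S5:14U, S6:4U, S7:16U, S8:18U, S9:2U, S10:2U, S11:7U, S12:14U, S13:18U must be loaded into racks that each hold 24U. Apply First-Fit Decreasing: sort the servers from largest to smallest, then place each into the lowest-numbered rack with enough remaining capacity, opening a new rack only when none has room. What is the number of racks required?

6

Sorted descending: 18, 18, 18, 16, 14, 14, 7, 7, 6, 4, 2, 2, 2.
Put 18U in rack 1; 6U remain.
Put 18U in rack 2; 6U remain.
Put 18U in rack 3; 6U remain.
Put 16U in rack 4; 8U remain.
Put 14U in rack 5; 10U remain.
Put 14U in rack 6; 10U remain.
Put 7U in rack 4; 1U remain.
Put 7U in rack 5; 3U remain.
Put 6U in rack 1; 0U remain.
Put 4U in rack 2; 2U remain.
Put 2U in rack 2; 0U remain.
Put 2U in rack 3; 4U remain.
Put 2U in rack 3; 2U remain.
Final racks: [18,6] [18,4,2] [18,2,2] [16,7] [14,7] [14].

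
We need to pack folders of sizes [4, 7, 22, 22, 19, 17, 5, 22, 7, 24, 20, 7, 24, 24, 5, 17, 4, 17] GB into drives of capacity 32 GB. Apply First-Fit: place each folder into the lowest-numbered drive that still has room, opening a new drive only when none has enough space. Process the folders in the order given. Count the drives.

11 drives

drive 1: place 4 GB, 28 GB left
drive 1: place 7 GB, 21 GB left
drive 2: place 22 GB, 10 GB left
drive 3: place 22 GB, 10 GB left
drive 1: place 19 GB, 2 GB left
drive 4: place 17 GB, 15 GB left
drive 2: place 5 GB, 5 GB left
drive 5: place 22 GB, 10 GB left
drive 3: place 7 GB, 3 GB left
drive 6: place 24 GB, 8 GB left
drive 7: place 20 GB, 12 GB left
drive 4: place 7 GB, 8 GB left
drive 8: place 24 GB, 8 GB left
drive 9: place 24 GB, 8 GB left
drive 2: place 5 GB, 0 GB left
drive 10: place 17 GB, 15 GB left
drive 4: place 4 GB, 4 GB left
drive 11: place 17 GB, 15 GB left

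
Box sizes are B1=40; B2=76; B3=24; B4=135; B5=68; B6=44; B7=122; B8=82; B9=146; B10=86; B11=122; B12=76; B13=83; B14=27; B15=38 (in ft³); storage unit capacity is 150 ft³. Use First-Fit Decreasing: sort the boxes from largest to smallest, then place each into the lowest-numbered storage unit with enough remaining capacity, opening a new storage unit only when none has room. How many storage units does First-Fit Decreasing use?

9

Sorted descending: 146, 135, 122, 122, 86, 83, 82, 76, 76, 68, 44, 40, 38, 27, 24.
Put 146 ft³ in storage unit 1; 4 ft³ remain.
Put 135 ft³ in storage unit 2; 15 ft³ remain.
Put 122 ft³ in storage unit 3; 28 ft³ remain.
Put 122 ft³ in storage unit 4; 28 ft³ remain.
Put 86 ft³ in storage unit 5; 64 ft³ remain.
Put 83 ft³ in storage unit 6; 67 ft³ remain.
Put 82 ft³ in storage unit 7; 68 ft³ remain.
Put 76 ft³ in storage unit 8; 74 ft³ remain.
Put 76 ft³ in storage unit 9; 74 ft³ remain.
Put 68 ft³ in storage unit 7; 0 ft³ remain.
Put 44 ft³ in storage unit 5; 20 ft³ remain.
Put 40 ft³ in storage unit 6; 27 ft³ remain.
Put 38 ft³ in storage unit 8; 36 ft³ remain.
Put 27 ft³ in storage unit 3; 1 ft³ remain.
Put 24 ft³ in storage unit 4; 4 ft³ remain.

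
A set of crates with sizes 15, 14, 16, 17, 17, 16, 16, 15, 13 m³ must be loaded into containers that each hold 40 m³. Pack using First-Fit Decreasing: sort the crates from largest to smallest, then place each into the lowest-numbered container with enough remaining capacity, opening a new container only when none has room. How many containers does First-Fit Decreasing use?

5

Sorted descending: 17, 17, 16, 16, 16, 15, 15, 14, 13.
17 m³ → container 1 (remaining 23 m³)
17 m³ → container 1 (remaining 6 m³)
16 m³ → container 2 (remaining 24 m³)
16 m³ → container 2 (remaining 8 m³)
16 m³ → container 3 (remaining 24 m³)
15 m³ → container 3 (remaining 9 m³)
15 m³ → container 4 (remaining 25 m³)
14 m³ → container 4 (remaining 11 m³)
13 m³ → container 5 (remaining 27 m³)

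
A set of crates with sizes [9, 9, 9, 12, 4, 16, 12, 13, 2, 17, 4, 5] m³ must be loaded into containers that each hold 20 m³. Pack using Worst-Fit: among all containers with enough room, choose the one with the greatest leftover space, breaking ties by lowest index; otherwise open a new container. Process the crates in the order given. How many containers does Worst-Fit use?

7

container 1: place 9 m³, 11 m³ left
container 1: place 9 m³, 2 m³ left
container 2: place 9 m³, 11 m³ left
container 3: place 12 m³, 8 m³ left
container 2: place 4 m³, 7 m³ left
container 4: place 16 m³, 4 m³ left
container 5: place 12 m³, 8 m³ left
container 6: place 13 m³, 7 m³ left
container 3: place 2 m³, 6 m³ left
container 7: place 17 m³, 3 m³ left
container 5: place 4 m³, 4 m³ left
container 2: place 5 m³, 2 m³ left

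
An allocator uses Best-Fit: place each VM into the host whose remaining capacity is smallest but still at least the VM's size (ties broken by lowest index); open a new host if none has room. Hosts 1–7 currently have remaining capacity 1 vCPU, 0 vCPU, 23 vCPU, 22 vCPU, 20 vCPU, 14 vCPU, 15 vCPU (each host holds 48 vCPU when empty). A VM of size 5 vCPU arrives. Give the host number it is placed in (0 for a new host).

Hosts with room: host 3 (23 vCPU), host 4 (22 vCPU), host 5 (20 vCPU), host 6 (14 vCPU), host 7 (15 vCPU).
Tightest fit is host 6 with 14 vCPU free.

6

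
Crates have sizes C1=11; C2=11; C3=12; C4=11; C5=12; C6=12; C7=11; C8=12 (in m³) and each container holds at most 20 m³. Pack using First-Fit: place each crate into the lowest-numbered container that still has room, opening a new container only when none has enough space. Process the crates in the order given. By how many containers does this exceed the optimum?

0

First-Fit: [11] [11] [12] [11] [12] [12] [11] [12] → 8 containers.
8 crates exceed 10 m³ (half the capacity), and no two of those can share a container, so at least 8 containers are needed.
So 8 is already optimal.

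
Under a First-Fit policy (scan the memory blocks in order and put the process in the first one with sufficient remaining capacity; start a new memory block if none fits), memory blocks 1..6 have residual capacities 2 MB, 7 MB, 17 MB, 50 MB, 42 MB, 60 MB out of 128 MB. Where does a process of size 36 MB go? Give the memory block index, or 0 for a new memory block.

Memory blocks with room: memory block 4 (50 MB), memory block 5 (42 MB), memory block 6 (60 MB).
The first with room is memory block 4.

4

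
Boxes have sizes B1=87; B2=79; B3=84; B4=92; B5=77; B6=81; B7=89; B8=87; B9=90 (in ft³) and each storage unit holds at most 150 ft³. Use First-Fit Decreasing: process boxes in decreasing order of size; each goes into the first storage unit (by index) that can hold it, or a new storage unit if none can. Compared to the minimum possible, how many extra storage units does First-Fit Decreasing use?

First-Fit Decreasing: [92] [90] [89] [87] [87] [84] [81] [79] [77] → 9 storage units.
9 boxes exceed 75 ft³ (half the capacity), and no two of those can share a storage unit, so at least 9 storage units are needed.
So 9 is already optimal.

0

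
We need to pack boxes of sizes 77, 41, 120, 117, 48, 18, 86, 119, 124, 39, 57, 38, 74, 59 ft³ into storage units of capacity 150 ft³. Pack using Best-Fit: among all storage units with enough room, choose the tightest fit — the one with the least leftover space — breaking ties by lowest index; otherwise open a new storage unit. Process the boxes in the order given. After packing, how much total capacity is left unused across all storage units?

183

Put 77 ft³ in storage unit 1; 73 ft³ remain.
Put 41 ft³ in storage unit 1; 32 ft³ remain.
Put 120 ft³ in storage unit 2; 30 ft³ remain.
Put 117 ft³ in storage unit 3; 33 ft³ remain.
Put 48 ft³ in storage unit 4; 102 ft³ remain.
Put 18 ft³ in storage unit 2; 12 ft³ remain.
Put 86 ft³ in storage unit 4; 16 ft³ remain.
Put 119 ft³ in storage unit 5; 31 ft³ remain.
Put 124 ft³ in storage unit 6; 26 ft³ remain.
Put 39 ft³ in storage unit 7; 111 ft³ remain.
Put 57 ft³ in storage unit 7; 54 ft³ remain.
Put 38 ft³ in storage unit 7; 16 ft³ remain.
Put 74 ft³ in storage unit 8; 76 ft³ remain.
Put 59 ft³ in storage unit 8; 17 ft³ remain.
8 storage units × 150 ft³ = 1200 ft³; used 1017 ft³; unused 183 ft³.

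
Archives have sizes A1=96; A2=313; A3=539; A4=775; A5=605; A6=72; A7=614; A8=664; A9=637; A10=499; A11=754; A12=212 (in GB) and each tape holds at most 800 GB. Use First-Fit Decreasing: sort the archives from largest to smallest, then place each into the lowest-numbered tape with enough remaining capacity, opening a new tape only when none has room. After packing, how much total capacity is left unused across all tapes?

1420

Sorted descending: 775, 754, 664, 637, 614, 605, 539, 499, 313, 212, 96, 72.
775 GB → tape 1 (remaining 25 GB)
754 GB → tape 2 (remaining 46 GB)
664 GB → tape 3 (remaining 136 GB)
637 GB → tape 4 (remaining 163 GB)
614 GB → tape 5 (remaining 186 GB)
605 GB → tape 6 (remaining 195 GB)
539 GB → tape 7 (remaining 261 GB)
499 GB → tape 8 (remaining 301 GB)
313 GB → tape 9 (remaining 487 GB)
212 GB → tape 7 (remaining 49 GB)
96 GB → tape 3 (remaining 40 GB)
72 GB → tape 4 (remaining 91 GB)
9 tapes × 800 GB = 7200 GB; used 5780 GB; unused 1420 GB.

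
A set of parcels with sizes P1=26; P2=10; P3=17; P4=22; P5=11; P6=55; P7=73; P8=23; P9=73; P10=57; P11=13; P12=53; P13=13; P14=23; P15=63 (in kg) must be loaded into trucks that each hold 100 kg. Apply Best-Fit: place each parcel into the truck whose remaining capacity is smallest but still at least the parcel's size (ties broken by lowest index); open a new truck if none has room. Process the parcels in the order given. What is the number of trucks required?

Put P1 (26 kg) in truck 1; 74 kg remain.
Put P2 (10 kg) in truck 1; 64 kg remain.
Put P3 (17 kg) in truck 1; 47 kg remain.
Put P4 (22 kg) in truck 1; 25 kg remain.
Put P5 (11 kg) in truck 1; 14 kg remain.
Put P6 (55 kg) in truck 2; 45 kg remain.
Put P7 (73 kg) in truck 3; 27 kg remain.
Put P8 (23 kg) in truck 3; 4 kg remain.
Put P9 (73 kg) in truck 4; 27 kg remain.
Put P10 (57 kg) in truck 5; 43 kg remain.
Put P11 (13 kg) in truck 1; 1 kg remain.
Put P12 (53 kg) in truck 6; 47 kg remain.
Put P13 (13 kg) in truck 4; 14 kg remain.
Put P14 (23 kg) in truck 5; 20 kg remain.
Put P15 (63 kg) in truck 7; 37 kg remain.

7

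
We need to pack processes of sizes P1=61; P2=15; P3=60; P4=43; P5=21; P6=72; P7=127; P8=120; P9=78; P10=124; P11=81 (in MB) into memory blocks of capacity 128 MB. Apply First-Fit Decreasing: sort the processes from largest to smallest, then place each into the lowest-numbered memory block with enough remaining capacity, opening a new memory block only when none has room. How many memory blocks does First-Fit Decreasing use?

7 memory blocks

Sorted descending: 127, 124, 120, 81, 78, 72, 61, 60, 43, 21, 15.
memory block 1: place 127 MB, 1 MB left
memory block 2: place 124 MB, 4 MB left
memory block 3: place 120 MB, 8 MB left
memory block 4: place 81 MB, 47 MB left
memory block 5: place 78 MB, 50 MB left
memory block 6: place 72 MB, 56 MB left
memory block 7: place 61 MB, 67 MB left
memory block 7: place 60 MB, 7 MB left
memory block 4: place 43 MB, 4 MB left
memory block 5: place 21 MB, 29 MB left
memory block 5: place 15 MB, 14 MB left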